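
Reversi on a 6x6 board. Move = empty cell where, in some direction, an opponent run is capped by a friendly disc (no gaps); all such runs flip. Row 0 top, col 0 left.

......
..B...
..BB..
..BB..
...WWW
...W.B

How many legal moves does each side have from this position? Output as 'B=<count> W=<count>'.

Answer: B=2 W=3

Derivation:
-- B to move --
(3,4): no bracket -> illegal
(3,5): flips 1 -> legal
(4,2): no bracket -> illegal
(5,2): no bracket -> illegal
(5,4): flips 1 -> legal
B mobility = 2
-- W to move --
(0,1): no bracket -> illegal
(0,2): no bracket -> illegal
(0,3): no bracket -> illegal
(1,1): flips 2 -> legal
(1,3): flips 2 -> legal
(1,4): no bracket -> illegal
(2,1): flips 1 -> legal
(2,4): no bracket -> illegal
(3,1): no bracket -> illegal
(3,4): no bracket -> illegal
(4,1): no bracket -> illegal
(4,2): no bracket -> illegal
(5,4): no bracket -> illegal
W mobility = 3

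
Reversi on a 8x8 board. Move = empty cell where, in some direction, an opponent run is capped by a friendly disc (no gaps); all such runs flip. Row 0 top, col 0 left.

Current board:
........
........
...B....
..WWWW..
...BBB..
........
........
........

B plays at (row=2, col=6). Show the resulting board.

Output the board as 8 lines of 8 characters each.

Answer: ........
........
...B..B.
..WWWB..
...BBB..
........
........
........

Derivation:
Place B at (2,6); scan 8 dirs for brackets.
Dir NW: first cell '.' (not opp) -> no flip
Dir N: first cell '.' (not opp) -> no flip
Dir NE: first cell '.' (not opp) -> no flip
Dir W: first cell '.' (not opp) -> no flip
Dir E: first cell '.' (not opp) -> no flip
Dir SW: opp run (3,5) capped by B -> flip
Dir S: first cell '.' (not opp) -> no flip
Dir SE: first cell '.' (not opp) -> no flip
All flips: (3,5)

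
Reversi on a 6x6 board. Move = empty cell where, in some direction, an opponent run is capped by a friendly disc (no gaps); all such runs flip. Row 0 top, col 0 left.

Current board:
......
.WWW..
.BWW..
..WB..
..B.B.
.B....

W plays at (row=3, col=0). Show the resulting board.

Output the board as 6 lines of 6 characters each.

Answer: ......
.WWW..
.WWW..
W.WB..
..B.B.
.B....

Derivation:
Place W at (3,0); scan 8 dirs for brackets.
Dir NW: edge -> no flip
Dir N: first cell '.' (not opp) -> no flip
Dir NE: opp run (2,1) capped by W -> flip
Dir W: edge -> no flip
Dir E: first cell '.' (not opp) -> no flip
Dir SW: edge -> no flip
Dir S: first cell '.' (not opp) -> no flip
Dir SE: first cell '.' (not opp) -> no flip
All flips: (2,1)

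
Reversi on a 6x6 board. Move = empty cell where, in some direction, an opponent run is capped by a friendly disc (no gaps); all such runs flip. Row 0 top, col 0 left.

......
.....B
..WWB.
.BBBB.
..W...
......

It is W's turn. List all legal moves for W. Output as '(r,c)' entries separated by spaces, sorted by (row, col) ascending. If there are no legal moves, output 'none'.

Answer: (2,0) (2,5) (4,0) (4,1) (4,3) (4,4) (4,5)

Derivation:
(0,4): no bracket -> illegal
(0,5): no bracket -> illegal
(1,3): no bracket -> illegal
(1,4): no bracket -> illegal
(2,0): flips 1 -> legal
(2,1): no bracket -> illegal
(2,5): flips 1 -> legal
(3,0): no bracket -> illegal
(3,5): no bracket -> illegal
(4,0): flips 1 -> legal
(4,1): flips 1 -> legal
(4,3): flips 1 -> legal
(4,4): flips 1 -> legal
(4,5): flips 1 -> legal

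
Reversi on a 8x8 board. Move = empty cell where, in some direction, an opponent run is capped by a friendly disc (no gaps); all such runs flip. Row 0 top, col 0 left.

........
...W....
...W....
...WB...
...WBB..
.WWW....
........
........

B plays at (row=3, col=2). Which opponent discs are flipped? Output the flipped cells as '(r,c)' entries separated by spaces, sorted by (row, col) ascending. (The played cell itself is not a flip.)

Dir NW: first cell '.' (not opp) -> no flip
Dir N: first cell '.' (not opp) -> no flip
Dir NE: opp run (2,3), next='.' -> no flip
Dir W: first cell '.' (not opp) -> no flip
Dir E: opp run (3,3) capped by B -> flip
Dir SW: first cell '.' (not opp) -> no flip
Dir S: first cell '.' (not opp) -> no flip
Dir SE: opp run (4,3), next='.' -> no flip

Answer: (3,3)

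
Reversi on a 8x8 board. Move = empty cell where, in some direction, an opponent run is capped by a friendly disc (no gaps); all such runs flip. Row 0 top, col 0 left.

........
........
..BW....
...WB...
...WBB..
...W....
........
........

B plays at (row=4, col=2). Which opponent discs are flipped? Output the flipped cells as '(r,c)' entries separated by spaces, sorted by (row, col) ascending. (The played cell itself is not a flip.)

Dir NW: first cell '.' (not opp) -> no flip
Dir N: first cell '.' (not opp) -> no flip
Dir NE: opp run (3,3), next='.' -> no flip
Dir W: first cell '.' (not opp) -> no flip
Dir E: opp run (4,3) capped by B -> flip
Dir SW: first cell '.' (not opp) -> no flip
Dir S: first cell '.' (not opp) -> no flip
Dir SE: opp run (5,3), next='.' -> no flip

Answer: (4,3)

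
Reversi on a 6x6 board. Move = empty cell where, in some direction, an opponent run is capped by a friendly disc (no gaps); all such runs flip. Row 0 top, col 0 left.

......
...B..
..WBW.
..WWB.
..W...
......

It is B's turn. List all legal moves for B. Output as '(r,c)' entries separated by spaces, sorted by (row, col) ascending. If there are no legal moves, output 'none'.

Answer: (1,4) (2,1) (2,5) (3,1) (3,5) (4,1) (4,3)

Derivation:
(1,1): no bracket -> illegal
(1,2): no bracket -> illegal
(1,4): flips 1 -> legal
(1,5): no bracket -> illegal
(2,1): flips 1 -> legal
(2,5): flips 1 -> legal
(3,1): flips 3 -> legal
(3,5): flips 1 -> legal
(4,1): flips 1 -> legal
(4,3): flips 1 -> legal
(4,4): no bracket -> illegal
(5,1): no bracket -> illegal
(5,2): no bracket -> illegal
(5,3): no bracket -> illegal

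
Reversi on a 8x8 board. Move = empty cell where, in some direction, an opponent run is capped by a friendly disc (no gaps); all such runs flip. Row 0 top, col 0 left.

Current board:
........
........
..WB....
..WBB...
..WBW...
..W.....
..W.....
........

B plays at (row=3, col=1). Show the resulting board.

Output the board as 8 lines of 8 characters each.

Place B at (3,1); scan 8 dirs for brackets.
Dir NW: first cell '.' (not opp) -> no flip
Dir N: first cell '.' (not opp) -> no flip
Dir NE: opp run (2,2), next='.' -> no flip
Dir W: first cell '.' (not opp) -> no flip
Dir E: opp run (3,2) capped by B -> flip
Dir SW: first cell '.' (not opp) -> no flip
Dir S: first cell '.' (not opp) -> no flip
Dir SE: opp run (4,2), next='.' -> no flip
All flips: (3,2)

Answer: ........
........
..WB....
.BBBB...
..WBW...
..W.....
..W.....
........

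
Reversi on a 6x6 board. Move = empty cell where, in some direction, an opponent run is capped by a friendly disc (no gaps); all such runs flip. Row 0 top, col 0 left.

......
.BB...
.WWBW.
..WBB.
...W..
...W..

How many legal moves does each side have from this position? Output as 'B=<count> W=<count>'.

Answer: B=9 W=10

Derivation:
-- B to move --
(1,0): no bracket -> illegal
(1,3): no bracket -> illegal
(1,4): flips 1 -> legal
(1,5): flips 1 -> legal
(2,0): flips 2 -> legal
(2,5): flips 1 -> legal
(3,0): flips 1 -> legal
(3,1): flips 2 -> legal
(3,5): no bracket -> illegal
(4,1): flips 1 -> legal
(4,2): flips 2 -> legal
(4,4): no bracket -> illegal
(5,2): flips 1 -> legal
(5,4): no bracket -> illegal
B mobility = 9
-- W to move --
(0,0): flips 1 -> legal
(0,1): flips 1 -> legal
(0,2): flips 1 -> legal
(0,3): flips 1 -> legal
(1,0): no bracket -> illegal
(1,3): flips 2 -> legal
(1,4): flips 1 -> legal
(2,0): no bracket -> illegal
(2,5): flips 1 -> legal
(3,5): flips 2 -> legal
(4,2): flips 1 -> legal
(4,4): flips 2 -> legal
(4,5): no bracket -> illegal
W mobility = 10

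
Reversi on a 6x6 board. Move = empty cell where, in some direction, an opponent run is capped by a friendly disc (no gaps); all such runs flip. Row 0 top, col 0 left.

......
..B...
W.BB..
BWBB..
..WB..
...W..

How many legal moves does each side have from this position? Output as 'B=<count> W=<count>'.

-- B to move --
(1,0): flips 1 -> legal
(1,1): no bracket -> illegal
(2,1): no bracket -> illegal
(4,0): flips 1 -> legal
(4,1): flips 1 -> legal
(4,4): no bracket -> illegal
(5,1): flips 1 -> legal
(5,2): flips 1 -> legal
(5,4): no bracket -> illegal
B mobility = 5
-- W to move --
(0,1): no bracket -> illegal
(0,2): flips 3 -> legal
(0,3): no bracket -> illegal
(1,1): no bracket -> illegal
(1,3): flips 4 -> legal
(1,4): no bracket -> illegal
(2,1): no bracket -> illegal
(2,4): flips 1 -> legal
(3,4): flips 2 -> legal
(4,0): flips 1 -> legal
(4,1): no bracket -> illegal
(4,4): flips 1 -> legal
(5,2): no bracket -> illegal
(5,4): no bracket -> illegal
W mobility = 6

Answer: B=5 W=6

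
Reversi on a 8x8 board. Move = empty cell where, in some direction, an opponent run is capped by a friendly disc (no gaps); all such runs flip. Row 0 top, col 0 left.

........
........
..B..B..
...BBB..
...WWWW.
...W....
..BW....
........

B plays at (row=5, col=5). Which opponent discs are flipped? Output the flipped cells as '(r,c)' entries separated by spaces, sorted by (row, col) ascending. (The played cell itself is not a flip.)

Dir NW: opp run (4,4) capped by B -> flip
Dir N: opp run (4,5) capped by B -> flip
Dir NE: opp run (4,6), next='.' -> no flip
Dir W: first cell '.' (not opp) -> no flip
Dir E: first cell '.' (not opp) -> no flip
Dir SW: first cell '.' (not opp) -> no flip
Dir S: first cell '.' (not opp) -> no flip
Dir SE: first cell '.' (not opp) -> no flip

Answer: (4,4) (4,5)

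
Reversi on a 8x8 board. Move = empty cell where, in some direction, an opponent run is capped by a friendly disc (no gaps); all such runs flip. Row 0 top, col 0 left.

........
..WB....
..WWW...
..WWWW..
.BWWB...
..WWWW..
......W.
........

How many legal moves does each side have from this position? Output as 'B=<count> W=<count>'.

-- B to move --
(0,1): no bracket -> illegal
(0,2): no bracket -> illegal
(0,3): no bracket -> illegal
(1,1): flips 3 -> legal
(1,4): flips 4 -> legal
(1,5): no bracket -> illegal
(2,1): no bracket -> illegal
(2,5): no bracket -> illegal
(2,6): flips 1 -> legal
(3,1): flips 1 -> legal
(3,6): no bracket -> illegal
(4,5): no bracket -> illegal
(4,6): flips 2 -> legal
(5,1): no bracket -> illegal
(5,6): no bracket -> illegal
(5,7): no bracket -> illegal
(6,1): no bracket -> illegal
(6,2): flips 1 -> legal
(6,3): flips 5 -> legal
(6,4): flips 1 -> legal
(6,5): no bracket -> illegal
(6,7): no bracket -> illegal
(7,5): no bracket -> illegal
(7,6): no bracket -> illegal
(7,7): flips 2 -> legal
B mobility = 9
-- W to move --
(0,2): flips 1 -> legal
(0,3): flips 1 -> legal
(0,4): flips 1 -> legal
(1,4): flips 1 -> legal
(3,0): flips 1 -> legal
(3,1): no bracket -> illegal
(4,0): flips 1 -> legal
(4,5): flips 1 -> legal
(5,0): flips 1 -> legal
(5,1): no bracket -> illegal
W mobility = 8

Answer: B=9 W=8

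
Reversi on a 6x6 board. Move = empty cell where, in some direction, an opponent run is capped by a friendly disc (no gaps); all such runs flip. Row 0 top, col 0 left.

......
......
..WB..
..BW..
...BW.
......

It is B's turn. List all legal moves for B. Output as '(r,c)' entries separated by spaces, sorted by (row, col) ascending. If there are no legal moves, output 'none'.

(1,1): no bracket -> illegal
(1,2): flips 1 -> legal
(1,3): no bracket -> illegal
(2,1): flips 1 -> legal
(2,4): no bracket -> illegal
(3,1): no bracket -> illegal
(3,4): flips 1 -> legal
(3,5): no bracket -> illegal
(4,2): no bracket -> illegal
(4,5): flips 1 -> legal
(5,3): no bracket -> illegal
(5,4): no bracket -> illegal
(5,5): no bracket -> illegal

Answer: (1,2) (2,1) (3,4) (4,5)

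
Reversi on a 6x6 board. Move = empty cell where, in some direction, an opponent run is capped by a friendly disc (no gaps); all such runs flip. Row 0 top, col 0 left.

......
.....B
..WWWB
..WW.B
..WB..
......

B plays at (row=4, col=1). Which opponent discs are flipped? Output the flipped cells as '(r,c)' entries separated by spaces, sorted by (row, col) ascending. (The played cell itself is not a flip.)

Answer: (4,2)

Derivation:
Dir NW: first cell '.' (not opp) -> no flip
Dir N: first cell '.' (not opp) -> no flip
Dir NE: opp run (3,2) (2,3), next='.' -> no flip
Dir W: first cell '.' (not opp) -> no flip
Dir E: opp run (4,2) capped by B -> flip
Dir SW: first cell '.' (not opp) -> no flip
Dir S: first cell '.' (not opp) -> no flip
Dir SE: first cell '.' (not opp) -> no flip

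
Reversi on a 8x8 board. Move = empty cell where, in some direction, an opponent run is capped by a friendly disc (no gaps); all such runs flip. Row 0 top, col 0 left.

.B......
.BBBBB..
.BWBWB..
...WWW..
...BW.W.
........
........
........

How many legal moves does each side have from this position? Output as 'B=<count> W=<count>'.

Answer: B=7 W=12

Derivation:
-- B to move --
(2,6): no bracket -> illegal
(3,1): flips 1 -> legal
(3,2): flips 1 -> legal
(3,6): no bracket -> illegal
(3,7): no bracket -> illegal
(4,2): flips 2 -> legal
(4,5): flips 3 -> legal
(4,7): no bracket -> illegal
(5,3): no bracket -> illegal
(5,4): flips 3 -> legal
(5,5): flips 3 -> legal
(5,6): no bracket -> illegal
(5,7): flips 3 -> legal
B mobility = 7
-- W to move --
(0,0): flips 1 -> legal
(0,2): flips 2 -> legal
(0,3): flips 2 -> legal
(0,4): flips 2 -> legal
(0,5): flips 2 -> legal
(0,6): flips 1 -> legal
(1,0): no bracket -> illegal
(1,6): flips 1 -> legal
(2,0): flips 1 -> legal
(2,6): flips 1 -> legal
(3,0): no bracket -> illegal
(3,1): no bracket -> illegal
(3,2): no bracket -> illegal
(3,6): no bracket -> illegal
(4,2): flips 1 -> legal
(5,2): flips 1 -> legal
(5,3): flips 1 -> legal
(5,4): no bracket -> illegal
W mobility = 12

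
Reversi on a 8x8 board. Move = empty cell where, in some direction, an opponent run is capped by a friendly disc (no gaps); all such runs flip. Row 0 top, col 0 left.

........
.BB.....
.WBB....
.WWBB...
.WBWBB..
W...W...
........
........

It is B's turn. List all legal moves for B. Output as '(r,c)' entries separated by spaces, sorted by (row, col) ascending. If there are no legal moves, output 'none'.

Answer: (2,0) (3,0) (4,0) (5,1) (5,2) (5,3) (6,3) (6,4)

Derivation:
(1,0): no bracket -> illegal
(2,0): flips 2 -> legal
(3,0): flips 3 -> legal
(4,0): flips 2 -> legal
(5,1): flips 3 -> legal
(5,2): flips 1 -> legal
(5,3): flips 1 -> legal
(5,5): no bracket -> illegal
(6,0): no bracket -> illegal
(6,1): no bracket -> illegal
(6,3): flips 1 -> legal
(6,4): flips 1 -> legal
(6,5): no bracket -> illegal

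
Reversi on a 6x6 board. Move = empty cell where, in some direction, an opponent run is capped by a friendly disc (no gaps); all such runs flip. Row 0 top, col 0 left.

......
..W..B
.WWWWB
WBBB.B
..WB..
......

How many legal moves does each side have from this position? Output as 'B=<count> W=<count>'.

-- B to move --
(0,1): no bracket -> illegal
(0,2): flips 2 -> legal
(0,3): no bracket -> illegal
(1,0): flips 1 -> legal
(1,1): flips 2 -> legal
(1,3): flips 3 -> legal
(1,4): flips 1 -> legal
(2,0): flips 4 -> legal
(3,4): no bracket -> illegal
(4,0): no bracket -> illegal
(4,1): flips 1 -> legal
(5,1): flips 1 -> legal
(5,2): flips 1 -> legal
(5,3): flips 1 -> legal
B mobility = 10
-- W to move --
(0,4): no bracket -> illegal
(0,5): no bracket -> illegal
(1,4): no bracket -> illegal
(2,0): flips 1 -> legal
(3,4): flips 3 -> legal
(4,0): flips 1 -> legal
(4,1): flips 2 -> legal
(4,4): flips 2 -> legal
(4,5): no bracket -> illegal
(5,2): no bracket -> illegal
(5,3): flips 2 -> legal
(5,4): flips 2 -> legal
W mobility = 7

Answer: B=10 W=7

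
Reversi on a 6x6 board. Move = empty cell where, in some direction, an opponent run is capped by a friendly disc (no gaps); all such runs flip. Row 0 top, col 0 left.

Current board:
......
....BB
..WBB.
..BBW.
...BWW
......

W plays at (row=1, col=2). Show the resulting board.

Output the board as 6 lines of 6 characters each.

Place W at (1,2); scan 8 dirs for brackets.
Dir NW: first cell '.' (not opp) -> no flip
Dir N: first cell '.' (not opp) -> no flip
Dir NE: first cell '.' (not opp) -> no flip
Dir W: first cell '.' (not opp) -> no flip
Dir E: first cell '.' (not opp) -> no flip
Dir SW: first cell '.' (not opp) -> no flip
Dir S: first cell 'W' (not opp) -> no flip
Dir SE: opp run (2,3) capped by W -> flip
All flips: (2,3)

Answer: ......
..W.BB
..WWB.
..BBW.
...BWW
......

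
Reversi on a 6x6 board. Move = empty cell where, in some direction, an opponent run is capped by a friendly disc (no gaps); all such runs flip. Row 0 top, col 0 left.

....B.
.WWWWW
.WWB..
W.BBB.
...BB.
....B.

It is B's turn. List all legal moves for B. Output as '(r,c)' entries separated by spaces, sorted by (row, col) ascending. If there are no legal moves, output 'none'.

Answer: (0,0) (0,1) (0,2) (0,3) (0,5) (1,0) (2,0) (2,4) (3,1)

Derivation:
(0,0): flips 2 -> legal
(0,1): flips 1 -> legal
(0,2): flips 2 -> legal
(0,3): flips 1 -> legal
(0,5): flips 1 -> legal
(1,0): flips 1 -> legal
(2,0): flips 2 -> legal
(2,4): flips 1 -> legal
(2,5): no bracket -> illegal
(3,1): flips 2 -> legal
(4,0): no bracket -> illegal
(4,1): no bracket -> illegal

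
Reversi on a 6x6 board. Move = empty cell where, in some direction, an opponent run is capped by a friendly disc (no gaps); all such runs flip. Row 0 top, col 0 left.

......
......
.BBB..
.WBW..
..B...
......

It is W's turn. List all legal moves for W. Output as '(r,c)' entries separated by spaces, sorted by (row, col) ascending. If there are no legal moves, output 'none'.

Answer: (1,1) (1,3) (5,1) (5,3)

Derivation:
(1,0): no bracket -> illegal
(1,1): flips 2 -> legal
(1,2): no bracket -> illegal
(1,3): flips 2 -> legal
(1,4): no bracket -> illegal
(2,0): no bracket -> illegal
(2,4): no bracket -> illegal
(3,0): no bracket -> illegal
(3,4): no bracket -> illegal
(4,1): no bracket -> illegal
(4,3): no bracket -> illegal
(5,1): flips 1 -> legal
(5,2): no bracket -> illegal
(5,3): flips 1 -> legal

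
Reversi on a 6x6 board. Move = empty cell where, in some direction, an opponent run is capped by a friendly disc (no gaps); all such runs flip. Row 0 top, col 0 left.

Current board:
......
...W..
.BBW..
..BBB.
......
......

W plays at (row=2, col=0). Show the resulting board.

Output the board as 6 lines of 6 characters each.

Place W at (2,0); scan 8 dirs for brackets.
Dir NW: edge -> no flip
Dir N: first cell '.' (not opp) -> no flip
Dir NE: first cell '.' (not opp) -> no flip
Dir W: edge -> no flip
Dir E: opp run (2,1) (2,2) capped by W -> flip
Dir SW: edge -> no flip
Dir S: first cell '.' (not opp) -> no flip
Dir SE: first cell '.' (not opp) -> no flip
All flips: (2,1) (2,2)

Answer: ......
...W..
WWWW..
..BBB.
......
......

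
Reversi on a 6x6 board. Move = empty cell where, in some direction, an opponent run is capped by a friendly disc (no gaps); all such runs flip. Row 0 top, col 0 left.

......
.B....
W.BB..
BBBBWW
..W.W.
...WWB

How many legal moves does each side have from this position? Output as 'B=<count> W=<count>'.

Answer: B=4 W=5

Derivation:
-- B to move --
(1,0): flips 1 -> legal
(2,1): no bracket -> illegal
(2,4): no bracket -> illegal
(2,5): no bracket -> illegal
(4,1): no bracket -> illegal
(4,3): no bracket -> illegal
(4,5): flips 1 -> legal
(5,1): flips 1 -> legal
(5,2): flips 3 -> legal
B mobility = 4
-- W to move --
(0,0): flips 3 -> legal
(0,1): no bracket -> illegal
(0,2): flips 1 -> legal
(1,0): no bracket -> illegal
(1,2): flips 3 -> legal
(1,3): no bracket -> illegal
(1,4): no bracket -> illegal
(2,1): no bracket -> illegal
(2,4): flips 1 -> legal
(4,0): flips 1 -> legal
(4,1): no bracket -> illegal
(4,3): no bracket -> illegal
(4,5): no bracket -> illegal
W mobility = 5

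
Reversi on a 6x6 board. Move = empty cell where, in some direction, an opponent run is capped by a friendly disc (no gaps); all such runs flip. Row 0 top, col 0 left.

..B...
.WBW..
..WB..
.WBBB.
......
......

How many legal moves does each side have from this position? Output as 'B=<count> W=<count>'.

-- B to move --
(0,0): flips 2 -> legal
(0,1): no bracket -> illegal
(0,3): flips 1 -> legal
(0,4): no bracket -> illegal
(1,0): flips 1 -> legal
(1,4): flips 1 -> legal
(2,0): flips 1 -> legal
(2,1): flips 1 -> legal
(2,4): flips 1 -> legal
(3,0): flips 1 -> legal
(4,0): no bracket -> illegal
(4,1): no bracket -> illegal
(4,2): no bracket -> illegal
B mobility = 8
-- W to move --
(0,1): no bracket -> illegal
(0,3): no bracket -> illegal
(1,4): no bracket -> illegal
(2,1): no bracket -> illegal
(2,4): flips 1 -> legal
(2,5): no bracket -> illegal
(3,5): flips 3 -> legal
(4,1): no bracket -> illegal
(4,2): flips 1 -> legal
(4,3): flips 2 -> legal
(4,4): flips 1 -> legal
(4,5): no bracket -> illegal
W mobility = 5

Answer: B=8 W=5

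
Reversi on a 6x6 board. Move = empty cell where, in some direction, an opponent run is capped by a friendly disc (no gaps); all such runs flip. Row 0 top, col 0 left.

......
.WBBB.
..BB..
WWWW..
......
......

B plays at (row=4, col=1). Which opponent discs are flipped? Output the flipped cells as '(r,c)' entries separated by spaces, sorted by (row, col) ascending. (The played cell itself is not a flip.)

Answer: (3,2)

Derivation:
Dir NW: opp run (3,0), next=edge -> no flip
Dir N: opp run (3,1), next='.' -> no flip
Dir NE: opp run (3,2) capped by B -> flip
Dir W: first cell '.' (not opp) -> no flip
Dir E: first cell '.' (not opp) -> no flip
Dir SW: first cell '.' (not opp) -> no flip
Dir S: first cell '.' (not opp) -> no flip
Dir SE: first cell '.' (not opp) -> no flip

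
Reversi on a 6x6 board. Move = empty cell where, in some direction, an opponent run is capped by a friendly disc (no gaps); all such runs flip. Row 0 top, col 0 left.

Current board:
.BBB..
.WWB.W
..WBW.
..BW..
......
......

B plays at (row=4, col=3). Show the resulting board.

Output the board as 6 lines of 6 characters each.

Answer: .BBB..
.WWB.W
..WBW.
..BB..
...B..
......

Derivation:
Place B at (4,3); scan 8 dirs for brackets.
Dir NW: first cell 'B' (not opp) -> no flip
Dir N: opp run (3,3) capped by B -> flip
Dir NE: first cell '.' (not opp) -> no flip
Dir W: first cell '.' (not opp) -> no flip
Dir E: first cell '.' (not opp) -> no flip
Dir SW: first cell '.' (not opp) -> no flip
Dir S: first cell '.' (not opp) -> no flip
Dir SE: first cell '.' (not opp) -> no flip
All flips: (3,3)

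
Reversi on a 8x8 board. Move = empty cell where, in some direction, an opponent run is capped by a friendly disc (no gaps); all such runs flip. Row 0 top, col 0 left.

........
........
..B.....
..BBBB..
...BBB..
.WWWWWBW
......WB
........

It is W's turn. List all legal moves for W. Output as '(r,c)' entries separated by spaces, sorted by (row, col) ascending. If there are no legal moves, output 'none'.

Answer: (1,1) (2,1) (2,3) (2,4) (2,5) (2,6) (3,6) (4,6) (7,7)

Derivation:
(1,1): flips 3 -> legal
(1,2): no bracket -> illegal
(1,3): no bracket -> illegal
(2,1): flips 2 -> legal
(2,3): flips 2 -> legal
(2,4): flips 2 -> legal
(2,5): flips 4 -> legal
(2,6): flips 2 -> legal
(3,1): no bracket -> illegal
(3,6): flips 1 -> legal
(4,1): no bracket -> illegal
(4,2): no bracket -> illegal
(4,6): flips 1 -> legal
(4,7): no bracket -> illegal
(6,5): no bracket -> illegal
(7,6): no bracket -> illegal
(7,7): flips 1 -> legal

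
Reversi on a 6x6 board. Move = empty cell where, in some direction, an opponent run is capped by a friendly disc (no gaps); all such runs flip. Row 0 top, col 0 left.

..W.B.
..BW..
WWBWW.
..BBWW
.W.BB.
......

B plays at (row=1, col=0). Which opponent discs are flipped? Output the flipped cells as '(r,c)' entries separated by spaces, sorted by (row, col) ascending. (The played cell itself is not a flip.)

Dir NW: edge -> no flip
Dir N: first cell '.' (not opp) -> no flip
Dir NE: first cell '.' (not opp) -> no flip
Dir W: edge -> no flip
Dir E: first cell '.' (not opp) -> no flip
Dir SW: edge -> no flip
Dir S: opp run (2,0), next='.' -> no flip
Dir SE: opp run (2,1) capped by B -> flip

Answer: (2,1)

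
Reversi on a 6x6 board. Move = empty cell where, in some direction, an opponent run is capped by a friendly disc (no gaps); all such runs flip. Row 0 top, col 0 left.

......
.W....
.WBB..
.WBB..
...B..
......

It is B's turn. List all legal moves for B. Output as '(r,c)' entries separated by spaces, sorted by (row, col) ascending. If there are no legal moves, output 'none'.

(0,0): flips 1 -> legal
(0,1): no bracket -> illegal
(0,2): no bracket -> illegal
(1,0): flips 1 -> legal
(1,2): no bracket -> illegal
(2,0): flips 1 -> legal
(3,0): flips 1 -> legal
(4,0): flips 1 -> legal
(4,1): no bracket -> illegal
(4,2): no bracket -> illegal

Answer: (0,0) (1,0) (2,0) (3,0) (4,0)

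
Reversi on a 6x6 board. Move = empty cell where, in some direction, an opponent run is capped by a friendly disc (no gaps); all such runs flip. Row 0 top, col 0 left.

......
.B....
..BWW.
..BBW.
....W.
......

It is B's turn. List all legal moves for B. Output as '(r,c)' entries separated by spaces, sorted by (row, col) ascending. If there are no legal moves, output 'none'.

(1,2): no bracket -> illegal
(1,3): flips 1 -> legal
(1,4): flips 1 -> legal
(1,5): flips 1 -> legal
(2,5): flips 2 -> legal
(3,5): flips 1 -> legal
(4,3): no bracket -> illegal
(4,5): no bracket -> illegal
(5,3): no bracket -> illegal
(5,4): no bracket -> illegal
(5,5): flips 1 -> legal

Answer: (1,3) (1,4) (1,5) (2,5) (3,5) (5,5)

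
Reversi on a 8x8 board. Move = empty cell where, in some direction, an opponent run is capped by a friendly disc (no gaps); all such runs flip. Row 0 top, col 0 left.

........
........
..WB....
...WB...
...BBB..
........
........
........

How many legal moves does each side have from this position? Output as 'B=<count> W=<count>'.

-- B to move --
(1,1): flips 2 -> legal
(1,2): no bracket -> illegal
(1,3): no bracket -> illegal
(2,1): flips 1 -> legal
(2,4): no bracket -> illegal
(3,1): no bracket -> illegal
(3,2): flips 1 -> legal
(4,2): no bracket -> illegal
B mobility = 3
-- W to move --
(1,2): no bracket -> illegal
(1,3): flips 1 -> legal
(1,4): no bracket -> illegal
(2,4): flips 1 -> legal
(2,5): no bracket -> illegal
(3,2): no bracket -> illegal
(3,5): flips 1 -> legal
(3,6): no bracket -> illegal
(4,2): no bracket -> illegal
(4,6): no bracket -> illegal
(5,2): no bracket -> illegal
(5,3): flips 1 -> legal
(5,4): no bracket -> illegal
(5,5): flips 1 -> legal
(5,6): no bracket -> illegal
W mobility = 5

Answer: B=3 W=5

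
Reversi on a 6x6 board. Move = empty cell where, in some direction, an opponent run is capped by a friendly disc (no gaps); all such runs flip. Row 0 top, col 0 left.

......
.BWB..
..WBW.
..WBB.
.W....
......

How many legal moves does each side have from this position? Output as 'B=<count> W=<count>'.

-- B to move --
(0,1): flips 1 -> legal
(0,2): no bracket -> illegal
(0,3): no bracket -> illegal
(1,4): flips 1 -> legal
(1,5): flips 1 -> legal
(2,1): flips 1 -> legal
(2,5): flips 1 -> legal
(3,0): no bracket -> illegal
(3,1): flips 2 -> legal
(3,5): flips 1 -> legal
(4,0): no bracket -> illegal
(4,2): no bracket -> illegal
(4,3): no bracket -> illegal
(5,0): flips 2 -> legal
(5,1): no bracket -> illegal
(5,2): no bracket -> illegal
B mobility = 8
-- W to move --
(0,0): flips 1 -> legal
(0,1): no bracket -> illegal
(0,2): flips 1 -> legal
(0,3): no bracket -> illegal
(0,4): flips 1 -> legal
(1,0): flips 1 -> legal
(1,4): flips 2 -> legal
(2,0): no bracket -> illegal
(2,1): no bracket -> illegal
(2,5): no bracket -> illegal
(3,5): flips 2 -> legal
(4,2): flips 1 -> legal
(4,3): no bracket -> illegal
(4,4): flips 2 -> legal
(4,5): flips 2 -> legal
W mobility = 9

Answer: B=8 W=9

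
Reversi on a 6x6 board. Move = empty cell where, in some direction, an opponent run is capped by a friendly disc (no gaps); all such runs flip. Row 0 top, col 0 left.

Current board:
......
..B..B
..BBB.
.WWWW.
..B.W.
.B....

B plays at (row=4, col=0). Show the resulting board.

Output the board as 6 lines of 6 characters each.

Place B at (4,0); scan 8 dirs for brackets.
Dir NW: edge -> no flip
Dir N: first cell '.' (not opp) -> no flip
Dir NE: opp run (3,1) capped by B -> flip
Dir W: edge -> no flip
Dir E: first cell '.' (not opp) -> no flip
Dir SW: edge -> no flip
Dir S: first cell '.' (not opp) -> no flip
Dir SE: first cell 'B' (not opp) -> no flip
All flips: (3,1)

Answer: ......
..B..B
..BBB.
.BWWW.
B.B.W.
.B....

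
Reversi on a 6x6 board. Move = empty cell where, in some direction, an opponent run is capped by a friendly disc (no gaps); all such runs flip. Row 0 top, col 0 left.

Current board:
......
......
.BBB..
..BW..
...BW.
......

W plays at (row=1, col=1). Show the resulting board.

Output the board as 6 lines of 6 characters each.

Answer: ......
.W....
.BWB..
..BW..
...BW.
......

Derivation:
Place W at (1,1); scan 8 dirs for brackets.
Dir NW: first cell '.' (not opp) -> no flip
Dir N: first cell '.' (not opp) -> no flip
Dir NE: first cell '.' (not opp) -> no flip
Dir W: first cell '.' (not opp) -> no flip
Dir E: first cell '.' (not opp) -> no flip
Dir SW: first cell '.' (not opp) -> no flip
Dir S: opp run (2,1), next='.' -> no flip
Dir SE: opp run (2,2) capped by W -> flip
All flips: (2,2)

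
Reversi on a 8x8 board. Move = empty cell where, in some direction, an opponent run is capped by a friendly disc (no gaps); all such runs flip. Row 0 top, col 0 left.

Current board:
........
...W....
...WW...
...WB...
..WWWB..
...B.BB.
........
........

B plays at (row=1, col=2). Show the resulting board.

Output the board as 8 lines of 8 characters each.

Place B at (1,2); scan 8 dirs for brackets.
Dir NW: first cell '.' (not opp) -> no flip
Dir N: first cell '.' (not opp) -> no flip
Dir NE: first cell '.' (not opp) -> no flip
Dir W: first cell '.' (not opp) -> no flip
Dir E: opp run (1,3), next='.' -> no flip
Dir SW: first cell '.' (not opp) -> no flip
Dir S: first cell '.' (not opp) -> no flip
Dir SE: opp run (2,3) capped by B -> flip
All flips: (2,3)

Answer: ........
..BW....
...BW...
...WB...
..WWWB..
...B.BB.
........
........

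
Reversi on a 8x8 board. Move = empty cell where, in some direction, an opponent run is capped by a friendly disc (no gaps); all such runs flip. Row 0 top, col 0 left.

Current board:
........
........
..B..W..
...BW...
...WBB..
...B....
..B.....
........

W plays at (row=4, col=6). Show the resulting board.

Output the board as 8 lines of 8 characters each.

Answer: ........
........
..B..W..
...BW...
...WWWW.
...B....
..B.....
........

Derivation:
Place W at (4,6); scan 8 dirs for brackets.
Dir NW: first cell '.' (not opp) -> no flip
Dir N: first cell '.' (not opp) -> no flip
Dir NE: first cell '.' (not opp) -> no flip
Dir W: opp run (4,5) (4,4) capped by W -> flip
Dir E: first cell '.' (not opp) -> no flip
Dir SW: first cell '.' (not opp) -> no flip
Dir S: first cell '.' (not opp) -> no flip
Dir SE: first cell '.' (not opp) -> no flip
All flips: (4,4) (4,5)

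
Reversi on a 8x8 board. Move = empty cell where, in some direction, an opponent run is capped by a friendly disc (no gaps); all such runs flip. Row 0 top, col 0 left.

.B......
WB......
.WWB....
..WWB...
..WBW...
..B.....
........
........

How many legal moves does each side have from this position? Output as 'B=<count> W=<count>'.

-- B to move --
(0,0): no bracket -> illegal
(1,2): flips 3 -> legal
(1,3): no bracket -> illegal
(2,0): flips 2 -> legal
(2,4): no bracket -> illegal
(3,0): no bracket -> illegal
(3,1): flips 3 -> legal
(3,5): no bracket -> illegal
(4,1): flips 2 -> legal
(4,5): flips 1 -> legal
(5,1): no bracket -> illegal
(5,3): no bracket -> illegal
(5,4): flips 1 -> legal
(5,5): flips 3 -> legal
B mobility = 7
-- W to move --
(0,0): flips 1 -> legal
(0,2): no bracket -> illegal
(1,2): flips 1 -> legal
(1,3): flips 1 -> legal
(1,4): flips 1 -> legal
(2,0): no bracket -> illegal
(2,4): flips 2 -> legal
(2,5): no bracket -> illegal
(3,5): flips 1 -> legal
(4,1): no bracket -> illegal
(4,5): no bracket -> illegal
(5,1): no bracket -> illegal
(5,3): flips 1 -> legal
(5,4): flips 1 -> legal
(6,1): no bracket -> illegal
(6,2): flips 1 -> legal
(6,3): no bracket -> illegal
W mobility = 9

Answer: B=7 W=9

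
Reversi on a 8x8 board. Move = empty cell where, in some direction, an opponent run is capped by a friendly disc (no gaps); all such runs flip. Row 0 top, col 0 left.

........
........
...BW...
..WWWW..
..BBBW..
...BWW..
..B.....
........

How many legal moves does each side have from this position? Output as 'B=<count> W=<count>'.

-- B to move --
(1,3): no bracket -> illegal
(1,4): flips 2 -> legal
(1,5): flips 2 -> legal
(2,1): flips 1 -> legal
(2,2): flips 2 -> legal
(2,5): flips 2 -> legal
(2,6): flips 1 -> legal
(3,1): no bracket -> illegal
(3,6): no bracket -> illegal
(4,1): flips 1 -> legal
(4,6): flips 1 -> legal
(5,6): flips 4 -> legal
(6,3): no bracket -> illegal
(6,4): flips 1 -> legal
(6,5): flips 1 -> legal
(6,6): flips 1 -> legal
B mobility = 12
-- W to move --
(1,2): flips 1 -> legal
(1,3): flips 1 -> legal
(1,4): flips 1 -> legal
(2,2): flips 1 -> legal
(3,1): no bracket -> illegal
(4,1): flips 3 -> legal
(5,1): flips 1 -> legal
(5,2): flips 3 -> legal
(6,1): no bracket -> illegal
(6,3): flips 2 -> legal
(6,4): no bracket -> illegal
(7,1): flips 3 -> legal
(7,2): no bracket -> illegal
(7,3): no bracket -> illegal
W mobility = 9

Answer: B=12 W=9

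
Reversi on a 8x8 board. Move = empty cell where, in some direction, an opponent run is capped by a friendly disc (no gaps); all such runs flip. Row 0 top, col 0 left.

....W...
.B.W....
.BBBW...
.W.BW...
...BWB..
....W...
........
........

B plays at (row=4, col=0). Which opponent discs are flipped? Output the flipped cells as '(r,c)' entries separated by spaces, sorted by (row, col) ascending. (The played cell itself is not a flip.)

Answer: (3,1)

Derivation:
Dir NW: edge -> no flip
Dir N: first cell '.' (not opp) -> no flip
Dir NE: opp run (3,1) capped by B -> flip
Dir W: edge -> no flip
Dir E: first cell '.' (not opp) -> no flip
Dir SW: edge -> no flip
Dir S: first cell '.' (not opp) -> no flip
Dir SE: first cell '.' (not opp) -> no flip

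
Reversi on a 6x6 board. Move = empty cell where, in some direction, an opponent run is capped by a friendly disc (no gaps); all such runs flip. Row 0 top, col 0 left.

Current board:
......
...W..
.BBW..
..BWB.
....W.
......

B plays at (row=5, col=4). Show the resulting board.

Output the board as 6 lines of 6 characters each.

Answer: ......
...W..
.BBW..
..BWB.
....B.
....B.

Derivation:
Place B at (5,4); scan 8 dirs for brackets.
Dir NW: first cell '.' (not opp) -> no flip
Dir N: opp run (4,4) capped by B -> flip
Dir NE: first cell '.' (not opp) -> no flip
Dir W: first cell '.' (not opp) -> no flip
Dir E: first cell '.' (not opp) -> no flip
Dir SW: edge -> no flip
Dir S: edge -> no flip
Dir SE: edge -> no flip
All flips: (4,4)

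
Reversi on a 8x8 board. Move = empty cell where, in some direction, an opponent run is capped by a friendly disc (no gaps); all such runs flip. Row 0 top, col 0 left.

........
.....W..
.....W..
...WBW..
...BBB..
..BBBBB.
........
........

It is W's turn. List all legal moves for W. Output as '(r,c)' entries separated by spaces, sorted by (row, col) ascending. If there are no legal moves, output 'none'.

Answer: (6,1) (6,2) (6,3) (6,5) (6,6)

Derivation:
(2,3): no bracket -> illegal
(2,4): no bracket -> illegal
(3,2): no bracket -> illegal
(3,6): no bracket -> illegal
(4,1): no bracket -> illegal
(4,2): no bracket -> illegal
(4,6): no bracket -> illegal
(4,7): no bracket -> illegal
(5,1): no bracket -> illegal
(5,7): no bracket -> illegal
(6,1): flips 3 -> legal
(6,2): flips 2 -> legal
(6,3): flips 2 -> legal
(6,4): no bracket -> illegal
(6,5): flips 2 -> legal
(6,6): flips 2 -> legal
(6,7): no bracket -> illegal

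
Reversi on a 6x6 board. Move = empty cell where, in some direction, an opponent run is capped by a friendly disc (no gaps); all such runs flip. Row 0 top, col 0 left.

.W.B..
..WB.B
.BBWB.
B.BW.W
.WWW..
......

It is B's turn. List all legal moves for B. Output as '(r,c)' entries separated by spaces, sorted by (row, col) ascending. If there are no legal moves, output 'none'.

Answer: (0,2) (1,1) (1,4) (3,4) (4,4) (5,0) (5,1) (5,2) (5,3) (5,4)

Derivation:
(0,0): no bracket -> illegal
(0,2): flips 1 -> legal
(1,0): no bracket -> illegal
(1,1): flips 1 -> legal
(1,4): flips 1 -> legal
(2,5): no bracket -> illegal
(3,1): no bracket -> illegal
(3,4): flips 1 -> legal
(4,0): no bracket -> illegal
(4,4): flips 1 -> legal
(4,5): no bracket -> illegal
(5,0): flips 1 -> legal
(5,1): flips 2 -> legal
(5,2): flips 2 -> legal
(5,3): flips 3 -> legal
(5,4): flips 1 -> legal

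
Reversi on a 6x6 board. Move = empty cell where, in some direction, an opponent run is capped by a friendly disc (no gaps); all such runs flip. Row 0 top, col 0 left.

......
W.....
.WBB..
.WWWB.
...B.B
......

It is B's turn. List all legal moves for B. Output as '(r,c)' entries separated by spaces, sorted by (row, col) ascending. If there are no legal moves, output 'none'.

(0,0): no bracket -> illegal
(0,1): no bracket -> illegal
(1,1): no bracket -> illegal
(1,2): no bracket -> illegal
(2,0): flips 1 -> legal
(2,4): no bracket -> illegal
(3,0): flips 3 -> legal
(4,0): flips 1 -> legal
(4,1): flips 1 -> legal
(4,2): flips 1 -> legal
(4,4): flips 1 -> legal

Answer: (2,0) (3,0) (4,0) (4,1) (4,2) (4,4)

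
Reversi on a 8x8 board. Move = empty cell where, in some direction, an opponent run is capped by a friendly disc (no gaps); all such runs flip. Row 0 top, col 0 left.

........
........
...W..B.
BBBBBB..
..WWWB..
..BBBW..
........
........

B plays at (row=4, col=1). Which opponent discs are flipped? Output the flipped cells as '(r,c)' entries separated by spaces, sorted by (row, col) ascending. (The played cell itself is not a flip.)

Answer: (4,2) (4,3) (4,4)

Derivation:
Dir NW: first cell 'B' (not opp) -> no flip
Dir N: first cell 'B' (not opp) -> no flip
Dir NE: first cell 'B' (not opp) -> no flip
Dir W: first cell '.' (not opp) -> no flip
Dir E: opp run (4,2) (4,3) (4,4) capped by B -> flip
Dir SW: first cell '.' (not opp) -> no flip
Dir S: first cell '.' (not opp) -> no flip
Dir SE: first cell 'B' (not opp) -> no flip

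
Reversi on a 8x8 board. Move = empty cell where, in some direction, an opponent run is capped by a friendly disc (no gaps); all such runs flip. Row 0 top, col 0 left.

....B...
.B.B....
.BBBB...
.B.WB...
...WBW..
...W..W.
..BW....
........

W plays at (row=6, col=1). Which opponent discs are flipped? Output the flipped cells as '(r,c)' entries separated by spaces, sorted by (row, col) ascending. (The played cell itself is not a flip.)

Answer: (6,2)

Derivation:
Dir NW: first cell '.' (not opp) -> no flip
Dir N: first cell '.' (not opp) -> no flip
Dir NE: first cell '.' (not opp) -> no flip
Dir W: first cell '.' (not opp) -> no flip
Dir E: opp run (6,2) capped by W -> flip
Dir SW: first cell '.' (not opp) -> no flip
Dir S: first cell '.' (not opp) -> no flip
Dir SE: first cell '.' (not opp) -> no flip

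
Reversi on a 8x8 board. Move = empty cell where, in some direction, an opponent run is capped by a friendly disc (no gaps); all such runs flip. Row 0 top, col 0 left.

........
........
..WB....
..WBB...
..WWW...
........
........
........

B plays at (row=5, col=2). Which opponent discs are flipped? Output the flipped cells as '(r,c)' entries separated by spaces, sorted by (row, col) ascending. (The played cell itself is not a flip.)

Dir NW: first cell '.' (not opp) -> no flip
Dir N: opp run (4,2) (3,2) (2,2), next='.' -> no flip
Dir NE: opp run (4,3) capped by B -> flip
Dir W: first cell '.' (not opp) -> no flip
Dir E: first cell '.' (not opp) -> no flip
Dir SW: first cell '.' (not opp) -> no flip
Dir S: first cell '.' (not opp) -> no flip
Dir SE: first cell '.' (not opp) -> no flip

Answer: (4,3)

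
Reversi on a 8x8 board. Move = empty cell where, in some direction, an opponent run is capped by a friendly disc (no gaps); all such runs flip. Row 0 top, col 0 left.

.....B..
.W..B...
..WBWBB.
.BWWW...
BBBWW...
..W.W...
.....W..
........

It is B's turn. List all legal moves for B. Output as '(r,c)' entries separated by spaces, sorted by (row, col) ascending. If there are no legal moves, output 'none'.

Answer: (1,2) (1,3) (1,5) (2,1) (3,5) (4,5) (5,3) (6,1) (6,2) (6,3) (6,4)

Derivation:
(0,0): no bracket -> illegal
(0,1): no bracket -> illegal
(0,2): no bracket -> illegal
(1,0): no bracket -> illegal
(1,2): flips 2 -> legal
(1,3): flips 1 -> legal
(1,5): flips 2 -> legal
(2,0): no bracket -> illegal
(2,1): flips 1 -> legal
(3,5): flips 3 -> legal
(4,5): flips 3 -> legal
(5,1): no bracket -> illegal
(5,3): flips 2 -> legal
(5,5): no bracket -> illegal
(5,6): no bracket -> illegal
(6,1): flips 3 -> legal
(6,2): flips 1 -> legal
(6,3): flips 1 -> legal
(6,4): flips 4 -> legal
(6,6): no bracket -> illegal
(7,4): no bracket -> illegal
(7,5): no bracket -> illegal
(7,6): no bracket -> illegal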